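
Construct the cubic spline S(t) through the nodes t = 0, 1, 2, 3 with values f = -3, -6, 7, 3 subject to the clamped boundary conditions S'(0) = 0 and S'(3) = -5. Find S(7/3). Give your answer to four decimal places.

With σ_i denoting the second derivative at x_i, h_i = 1, 1, 1, and Δ_i = (y_(i+1) − y_i)/h_i = -3, 13, -4:
  1·σ_0 + 4·σ_1 + 1·σ_2 = 6(Δ_1 - Δ_0) = 96
  1·σ_1 + 4·σ_2 + 1·σ_3 = 6(Δ_2 - Δ_1) = -102
Clamped end conditions give two more equations: 2h_0·σ_0 + h_0·σ_1 = 6(Δ_0 - S'(0)) = -18 and h_2·σ_2 + 2h_2·σ_3 = 6(S'(3) - Δ_2) = -6.
Solving the tridiagonal system: σ_0 = -446/15, σ_1 = 622/15, σ_2 = -602/15, σ_3 = 256/15.
On [2, 3], S(t) = 7 + 98/15·(t - 2) - 301/15·(t - 2)² + 143/15·(t - 2)³.
With (t - 2) = 1/3: S(7/3) = 2957/405.

7.3012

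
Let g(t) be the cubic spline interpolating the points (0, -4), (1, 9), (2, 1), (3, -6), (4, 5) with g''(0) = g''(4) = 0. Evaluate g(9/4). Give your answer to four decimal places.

Write M_i for g''(x_i). With h_i = 1, 1, 1, 1 and divided differences Δ_i = 13, -8, -7, 11, the continuity of g' gives the tridiagonal system
  1·M_0 + 4·M_1 + 1·M_2 = 6(Δ_1 - Δ_0) = -126
  1·M_1 + 4·M_2 + 1·M_3 = 6(Δ_2 - Δ_1) = 6
  1·M_2 + 4·M_3 + 1·M_4 = 6(Δ_3 - Δ_2) = 108
Natural end conditions: M_0 = M_4 = 0.
Solving: M_0 = 0, M_1 = -129/4, M_2 = 3, M_3 = 105/4, M_4 = 0.
On [2, 3], g(t) = 1 - 99/8·(t - 2) + 3/2·(t - 2)² + 31/8·(t - 2)³.
With (t - 2) = 1/4: g(9/4) = -993/512.

-1.9395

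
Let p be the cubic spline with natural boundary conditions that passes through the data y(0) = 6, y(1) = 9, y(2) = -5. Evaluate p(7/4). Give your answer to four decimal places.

-0.5039

Write m_i for p''(x_i). With h_i = 1, 1 and divided differences Δ_i = 3, -14, the continuity of p' gives the tridiagonal system
  1·m_0 + 4·m_1 + 1·m_2 = 6(Δ_1 - Δ_0) = -102
Natural end conditions: m_0 = m_2 = 0.
Hence m_0 = 0, m_1 = -51/2, m_2 = 0.
On [1, 2], p(t) = 9 - 11/2·(t - 1) - 51/4·(t - 1)² + 17/4·(t - 1)³.
With (t - 1) = 3/4: p(7/4) = -129/256.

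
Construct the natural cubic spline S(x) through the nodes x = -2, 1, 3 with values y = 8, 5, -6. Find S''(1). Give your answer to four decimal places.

-2.7000

Write m_i for S''(x_i). With h_i = 3, 2 and divided differences Δ_i = -1, -11/2, the continuity of S' gives the tridiagonal system
  3·m_0 + 10·m_1 + 2·m_2 = 6(Δ_1 - Δ_0) = -27
Natural end conditions: m_0 = m_2 = 0.
Forward elimination and back-substitution give m_0 = 0, m_1 = -27/10, m_2 = 0.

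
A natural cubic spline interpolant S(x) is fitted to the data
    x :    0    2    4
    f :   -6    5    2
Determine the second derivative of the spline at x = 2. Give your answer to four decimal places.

-5.2500

With M_i denoting the second derivative at x_i, h_i = 2, 2, and Δ_i = (y_(i+1) − y_i)/h_i = 11/2, -3/2:
  2·M_0 + 8·M_1 + 2·M_2 = 6(Δ_1 - Δ_0) = -42
Natural end conditions: M_0 = M_2 = 0.
Hence M_0 = 0, M_1 = -21/4, M_2 = 0.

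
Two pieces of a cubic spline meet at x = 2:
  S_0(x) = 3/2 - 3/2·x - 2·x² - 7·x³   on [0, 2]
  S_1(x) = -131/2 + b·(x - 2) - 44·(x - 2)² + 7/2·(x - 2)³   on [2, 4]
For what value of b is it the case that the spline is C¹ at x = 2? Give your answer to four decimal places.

-93.5000

S_0'(x) = -3/2 - 4·x - 21·x², so S_0'(2) = -187/2. On the right, S_1'(2) = b, so b = -187/2.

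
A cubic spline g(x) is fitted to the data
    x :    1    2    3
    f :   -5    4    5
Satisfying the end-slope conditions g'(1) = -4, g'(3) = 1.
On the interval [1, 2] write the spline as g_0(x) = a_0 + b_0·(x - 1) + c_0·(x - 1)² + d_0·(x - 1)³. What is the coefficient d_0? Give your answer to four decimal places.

Write M_i for g''(x_i). With h_i = 1, 1 and divided differences Δ_i = 9, 1, the continuity of g' gives the tridiagonal system
  1·M_0 + 4·M_1 + 1·M_2 = 6(Δ_1 - Δ_0) = -48
Clamped end conditions give two more equations: 2h_0·M_0 + h_0·M_1 = 6(Δ_0 - g'(1)) = 78 and h_1·M_1 + 2h_1·M_2 = 6(g'(3) - Δ_1) = 0.
Hence M_0 = 107/2, M_1 = -29, M_2 = 29/2.
On [1, 2], with g_0(x) = a_0 + b_0·(x - 1) + c_0·(x - 1)² + d_0·(x - 1)³: c_0 = M_0/2 = 107/4, d_0 = (M_1 - M_0)/(6h_0) = -55/4, b_0 = Δ_0 - h_0(2M_0 + M_1)/6 = -4.

-13.7500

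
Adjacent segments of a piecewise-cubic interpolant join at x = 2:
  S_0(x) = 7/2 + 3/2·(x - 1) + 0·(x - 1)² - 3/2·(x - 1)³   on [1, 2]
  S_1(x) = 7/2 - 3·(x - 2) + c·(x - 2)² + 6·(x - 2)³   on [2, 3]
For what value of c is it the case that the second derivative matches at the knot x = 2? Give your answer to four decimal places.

S_0''(x) = 0 - 9·(x - 1), so S_0''(2) = -9. On the right, S_1''(2) = 2c, so c = -9/2.

-4.5000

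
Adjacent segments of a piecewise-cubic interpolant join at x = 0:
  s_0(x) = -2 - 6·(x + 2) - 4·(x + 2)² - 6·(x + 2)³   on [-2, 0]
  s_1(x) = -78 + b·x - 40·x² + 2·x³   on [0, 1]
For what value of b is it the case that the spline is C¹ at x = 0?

s_0'(x) = -6 - 8·(x + 2) - 18·(x + 2)², so s_0'(0) = -94. On the right, s_1'(0) = b, so b = -94.

-94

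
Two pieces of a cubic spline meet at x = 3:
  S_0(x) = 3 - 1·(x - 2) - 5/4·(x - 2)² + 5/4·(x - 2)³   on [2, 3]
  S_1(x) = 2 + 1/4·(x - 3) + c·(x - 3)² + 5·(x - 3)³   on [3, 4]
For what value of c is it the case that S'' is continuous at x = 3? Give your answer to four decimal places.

2.5000

S_0''(x) = -5/2 + 15/2·(x - 2), so S_0''(3) = 5. On the right, S_1''(3) = 2c, so c = 5/2.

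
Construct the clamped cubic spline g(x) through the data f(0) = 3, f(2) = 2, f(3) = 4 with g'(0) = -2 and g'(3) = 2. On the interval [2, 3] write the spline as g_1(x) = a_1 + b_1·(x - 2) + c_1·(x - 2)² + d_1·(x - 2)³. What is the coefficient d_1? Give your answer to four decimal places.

Write σ_i for g''(x_i). With h_i = 2, 1 and divided differences Δ_i = -1/2, 2, the continuity of g' gives the tridiagonal system
  2·σ_0 + 6·σ_1 + 1·σ_2 = 6(Δ_1 - Δ_0) = 15
Clamped end conditions give two more equations: 2h_0·σ_0 + h_0·σ_1 = 6(Δ_0 - g'(0)) = 9 and h_1·σ_1 + 2h_1·σ_2 = 6(g'(3) - Δ_1) = 0.
Solving: σ_0 = 13/12, σ_1 = 7/3, σ_2 = -7/6.
On [2, 3], with g_1(x) = a_1 + b_1·(x - 2) + c_1·(x - 2)² + d_1·(x - 2)³: c_1 = σ_1/2 = 7/6, d_1 = (σ_2 - σ_1)/(6h_1) = -7/12, b_1 = Δ_1 - h_1(2σ_1 + σ_2)/6 = 17/12.

-0.5833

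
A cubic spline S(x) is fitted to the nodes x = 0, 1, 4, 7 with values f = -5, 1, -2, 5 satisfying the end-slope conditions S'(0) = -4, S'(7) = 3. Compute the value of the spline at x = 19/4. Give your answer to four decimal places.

-2.0766

With σ_i denoting the second derivative at x_i, h_i = 1, 3, 3, and Δ_i = (y_(i+1) − y_i)/h_i = 6, -1, 7/3:
  1·σ_0 + 8·σ_1 + 3·σ_2 = 6(Δ_1 - Δ_0) = -42
  3·σ_1 + 12·σ_2 + 3·σ_3 = 6(Δ_2 - Δ_1) = 20
Clamped end conditions give two more equations: 2h_0·σ_0 + h_0·σ_1 = 6(Δ_0 - S'(0)) = 60 and h_2·σ_2 + 2h_2·σ_3 = 6(S'(7) - Δ_2) = 4.
Hence σ_0 = 1110/31, σ_1 = -360/31, σ_2 = 156/31, σ_3 = -172/93.
On [4, 7], S(x) = -2 - 55/31·(x - 4) + 78/31·(x - 4)² - 320/837·(x - 4)³.
With (x - 4) = 3/4: S(19/4) = -515/248.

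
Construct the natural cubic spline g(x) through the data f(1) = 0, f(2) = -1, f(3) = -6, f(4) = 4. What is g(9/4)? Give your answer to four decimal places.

-2.5719

Let σ_i = g''(x_i). Step sizes h_i = 1, 1, 1; slopes of the chords Δ_i = (y_(i+1) - y_i)/h_i = -1, -5, 10.
  1·σ_0 + 4·σ_1 + 1·σ_2 = 6(Δ_1 - Δ_0) = -24
  1·σ_1 + 4·σ_2 + 1·σ_3 = 6(Δ_2 - Δ_1) = 90
Natural end conditions: σ_0 = σ_3 = 0.
Solving the tridiagonal system: σ_0 = 0, σ_1 = -62/5, σ_2 = 128/5, σ_3 = 0.
On [2, 3], g(x) = -1 - 77/15·(x - 2) - 31/5·(x - 2)² + 19/3·(x - 2)³.
With (x - 2) = 1/4: g(9/4) = -823/320.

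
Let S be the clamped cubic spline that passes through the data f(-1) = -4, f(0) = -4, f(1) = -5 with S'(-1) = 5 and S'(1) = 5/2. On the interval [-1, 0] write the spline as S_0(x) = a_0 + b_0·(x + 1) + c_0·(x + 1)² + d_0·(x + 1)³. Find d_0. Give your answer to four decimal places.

2.3750

Put M_i = S'' at the i-th knot. Here h = (1, 1) and Δ = (0, -1), so the interior equations h_(i-1)·M_(i-1) + 2(h_(i-1)+h_i)·M_i + h_i·M_(i+1) = 6(Δ_i − Δ_(i-1)) read
  1·M_0 + 4·M_1 + 1·M_2 = 6(Δ_1 - Δ_0) = -6
Clamped end conditions give two more equations: 2h_0·M_0 + h_0·M_1 = 6(Δ_0 - S'(-1)) = -30 and h_1·M_1 + 2h_1·M_2 = 6(S'(1) - Δ_1) = 21.
Solving the tridiagonal system: M_0 = -59/4, M_1 = -1/2, M_2 = 43/4.
On [-1, 0], with S_0(x) = a_0 + b_0·(x + 1) + c_0·(x + 1)² + d_0·(x + 1)³: c_0 = M_0/2 = -59/8, d_0 = (M_1 - M_0)/(6h_0) = 19/8, b_0 = Δ_0 - h_0(2M_0 + M_1)/6 = 5.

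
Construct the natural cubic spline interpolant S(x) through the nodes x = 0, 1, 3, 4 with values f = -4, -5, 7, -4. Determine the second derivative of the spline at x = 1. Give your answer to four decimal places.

14.2500

Put M_i = S'' at the i-th knot. Here h = (1, 2, 1) and Δ = (-1, 6, -11), so the interior equations h_(i-1)·M_(i-1) + 2(h_(i-1)+h_i)·M_i + h_i·M_(i+1) = 6(Δ_i − Δ_(i-1)) read
  1·M_0 + 6·M_1 + 2·M_2 = 6(Δ_1 - Δ_0) = 42
  2·M_1 + 6·M_2 + 1·M_3 = 6(Δ_2 - Δ_1) = -102
Natural end conditions: M_0 = M_3 = 0.
Hence M_0 = 0, M_1 = 57/4, M_2 = -87/4, M_3 = 0.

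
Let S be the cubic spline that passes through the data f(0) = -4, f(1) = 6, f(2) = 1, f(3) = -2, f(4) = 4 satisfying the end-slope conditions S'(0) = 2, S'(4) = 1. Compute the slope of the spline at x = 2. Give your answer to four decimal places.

-8.3571

Let σ_i = S''(x_i). Step sizes h_i = 1, 1, 1, 1; slopes of the chords Δ_i = (y_(i+1) - y_i)/h_i = 10, -5, -3, 6.
  1·σ_0 + 4·σ_1 + 1·σ_2 = 6(Δ_1 - Δ_0) = -90
  1·σ_1 + 4·σ_2 + 1·σ_3 = 6(Δ_2 - Δ_1) = 12
  1·σ_2 + 4·σ_3 + 1·σ_4 = 6(Δ_3 - Δ_2) = 54
Clamped end conditions give two more equations: 2h_0·σ_0 + h_0·σ_1 = 6(Δ_0 - S'(0)) = 48 and h_3·σ_3 + 2h_3·σ_4 = 6(S'(4) - Δ_3) = -30.
Solving: σ_0 = 1157/28, σ_1 = -485/14, σ_2 = 29/4, σ_3 = 247/14, σ_4 = -667/28.
On [2, 3], S'(x) = b_2 + 2c_2·(x - 2) + 3d_2·(x - 2)² with b_2 = Δ_2 - h_2(2σ_2 + σ_3)/6 = -117/14, c_2 = σ_2/2 = 29/8, d_2 = (σ_3 - σ_2)/(6h_2) = 97/56. So S'(2) = -117/14.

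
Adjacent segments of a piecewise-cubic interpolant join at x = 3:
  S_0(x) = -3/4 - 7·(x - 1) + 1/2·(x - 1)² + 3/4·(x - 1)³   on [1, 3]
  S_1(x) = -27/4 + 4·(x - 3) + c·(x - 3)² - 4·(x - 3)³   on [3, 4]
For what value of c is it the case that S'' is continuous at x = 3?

5

S_0''(x) = 1 + 9/2·(x - 1), so S_0''(3) = 10. On the right, S_1''(3) = 2c, so c = 5.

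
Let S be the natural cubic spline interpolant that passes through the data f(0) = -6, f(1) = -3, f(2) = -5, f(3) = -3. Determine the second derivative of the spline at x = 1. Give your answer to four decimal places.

-9.6000

Let m_i = S''(x_i). Step sizes h_i = 1, 1, 1; slopes of the chords Δ_i = (y_(i+1) - y_i)/h_i = 3, -2, 2.
  1·m_0 + 4·m_1 + 1·m_2 = 6(Δ_1 - Δ_0) = -30
  1·m_1 + 4·m_2 + 1·m_3 = 6(Δ_2 - Δ_1) = 24
Natural end conditions: m_0 = m_3 = 0.
Hence m_0 = 0, m_1 = -48/5, m_2 = 42/5, m_3 = 0.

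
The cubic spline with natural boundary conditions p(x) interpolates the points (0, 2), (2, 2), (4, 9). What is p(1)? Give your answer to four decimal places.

1.3438

Put m_i = p'' at the i-th knot. Here h = (2, 2) and Δ = (0, 7/2), so the interior equations h_(i-1)·m_(i-1) + 2(h_(i-1)+h_i)·m_i + h_i·m_(i+1) = 6(Δ_i − Δ_(i-1)) read
  2·m_0 + 8·m_1 + 2·m_2 = 6(Δ_1 - Δ_0) = 21
Natural end conditions: m_0 = m_2 = 0.
Solving the tridiagonal system: m_0 = 0, m_1 = 21/8, m_2 = 0.
On [0, 2], p(x) = 2 - 7/8·x + 0·x² + 7/32·x³.
With x = 1: p(1) = 43/32.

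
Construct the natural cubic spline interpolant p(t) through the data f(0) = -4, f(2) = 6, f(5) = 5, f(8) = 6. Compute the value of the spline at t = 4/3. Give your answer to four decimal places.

3.5475

Write M_i for p''(x_i). With h_i = 2, 3, 3 and divided differences Δ_i = 5, -1/3, 1/3, the continuity of p' gives the tridiagonal system
  2·M_0 + 10·M_1 + 3·M_2 = 6(Δ_1 - Δ_0) = -32
  3·M_1 + 12·M_2 + 3·M_3 = 6(Δ_2 - Δ_1) = 4
Natural end conditions: M_0 = M_3 = 0.
Solving: M_0 = 0, M_1 = -132/37, M_2 = 136/111, M_3 = 0.
On [0, 2], p(t) = -4 + 229/37·t + 0·t² - 11/37·t³.
With t = 4/3: p(4/3) = 3544/999.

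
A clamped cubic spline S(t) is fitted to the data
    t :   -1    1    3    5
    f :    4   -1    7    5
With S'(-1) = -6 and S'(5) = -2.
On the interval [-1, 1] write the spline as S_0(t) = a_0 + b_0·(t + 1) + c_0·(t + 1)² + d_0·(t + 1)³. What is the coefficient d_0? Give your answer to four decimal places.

With m_i denoting the second derivative at x_i, h_i = 2, 2, 2, and Δ_i = (y_(i+1) − y_i)/h_i = -5/2, 4, -1:
  2·m_0 + 8·m_1 + 2·m_2 = 6(Δ_1 - Δ_0) = 39
  2·m_1 + 8·m_2 + 2·m_3 = 6(Δ_2 - Δ_1) = -30
Clamped end conditions give two more equations: 2h_0·m_0 + h_0·m_1 = 6(Δ_0 - S'(-1)) = 21 and h_2·m_2 + 2h_2·m_3 = 6(S'(5) - Δ_2) = -6.
Forward elimination and back-substitution give m_0 = 73/30, m_1 = 169/30, m_2 = -82/15, m_3 = 37/30.
On [-1, 1], with S_0(t) = a_0 + b_0·(t + 1) + c_0·(t + 1)² + d_0·(t + 1)³: c_0 = m_0/2 = 73/60, d_0 = (m_1 - m_0)/(6h_0) = 4/15, b_0 = Δ_0 - h_0(2m_0 + m_1)/6 = -6.

0.2667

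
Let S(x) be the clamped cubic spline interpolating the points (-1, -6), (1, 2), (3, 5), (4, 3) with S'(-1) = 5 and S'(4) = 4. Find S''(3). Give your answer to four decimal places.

-7.2174

Put M_i = S'' at the i-th knot. Here h = (2, 2, 1) and Δ = (4, 3/2, -2), so the interior equations h_(i-1)·M_(i-1) + 2(h_(i-1)+h_i)·M_i + h_i·M_(i+1) = 6(Δ_i − Δ_(i-1)) read
  2·M_0 + 8·M_1 + 2·M_2 = 6(Δ_1 - Δ_0) = -15
  2·M_1 + 6·M_2 + 1·M_3 = 6(Δ_2 - Δ_1) = -21
Clamped end conditions give two more equations: 2h_0·M_0 + h_0·M_1 = 6(Δ_0 - S'(-1)) = -6 and h_2·M_2 + 2h_2·M_3 = 6(S'(4) - Δ_2) = 36.
Solving the tridiagonal system: M_0 = -77/46, M_1 = 8/23, M_2 = -166/23, M_3 = 497/23.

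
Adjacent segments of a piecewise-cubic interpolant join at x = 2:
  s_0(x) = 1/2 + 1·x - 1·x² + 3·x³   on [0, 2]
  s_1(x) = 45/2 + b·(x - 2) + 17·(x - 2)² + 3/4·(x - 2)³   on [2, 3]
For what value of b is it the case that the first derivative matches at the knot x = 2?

s_0'(x) = 1 - 2·x + 9·x², so s_0'(2) = 33. On the right, s_1'(2) = b, so b = 33.

33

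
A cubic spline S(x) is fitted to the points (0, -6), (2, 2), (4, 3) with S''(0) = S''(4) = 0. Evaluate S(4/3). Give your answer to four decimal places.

With M_i denoting the second derivative at x_i, h_i = 2, 2, and Δ_i = (y_(i+1) − y_i)/h_i = 4, 1/2:
  2·M_0 + 8·M_1 + 2·M_2 = 6(Δ_1 - Δ_0) = -21
Natural end conditions: M_0 = M_2 = 0.
Forward elimination and back-substitution give M_0 = 0, M_1 = -21/8, M_2 = 0.
On [0, 2], S(x) = -6 + 39/8·x + 0·x² - 7/32·x³.
With x = 4/3: S(4/3) = -1/54.

-0.0185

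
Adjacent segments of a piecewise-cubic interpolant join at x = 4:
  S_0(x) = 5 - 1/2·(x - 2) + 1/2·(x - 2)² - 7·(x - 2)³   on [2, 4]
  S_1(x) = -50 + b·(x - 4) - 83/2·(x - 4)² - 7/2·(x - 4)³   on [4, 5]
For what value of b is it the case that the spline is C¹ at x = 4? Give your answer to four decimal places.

-82.5000

S_0'(x) = -1/2 + 1·(x - 2) - 21·(x - 2)², so S_0'(4) = -165/2. On the right, S_1'(4) = b, so b = -165/2.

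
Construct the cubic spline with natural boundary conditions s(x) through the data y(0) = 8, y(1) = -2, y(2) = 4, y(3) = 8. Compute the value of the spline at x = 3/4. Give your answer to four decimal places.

-0.9438

Write σ_i for s''(x_i). With h_i = 1, 1, 1 and divided differences Δ_i = -10, 6, 4, the continuity of s' gives the tridiagonal system
  1·σ_0 + 4·σ_1 + 1·σ_2 = 6(Δ_1 - Δ_0) = 96
  1·σ_1 + 4·σ_2 + 1·σ_3 = 6(Δ_2 - Δ_1) = -12
Natural end conditions: σ_0 = σ_3 = 0.
Solving the tridiagonal system: σ_0 = 0, σ_1 = 132/5, σ_2 = -48/5, σ_3 = 0.
On [0, 1], s(x) = 8 - 72/5·x + 0·x² + 22/5·x³.
With x = 3/4: s(3/4) = -151/160.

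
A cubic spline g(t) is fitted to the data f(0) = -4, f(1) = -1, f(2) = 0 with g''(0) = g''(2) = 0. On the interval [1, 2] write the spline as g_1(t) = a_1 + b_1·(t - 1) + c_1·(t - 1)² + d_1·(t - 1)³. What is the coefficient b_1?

2

Write σ_i for g''(x_i). With h_i = 1, 1 and divided differences Δ_i = 3, 1, the continuity of g' gives the tridiagonal system
  1·σ_0 + 4·σ_1 + 1·σ_2 = 6(Δ_1 - Δ_0) = -12
Natural end conditions: σ_0 = σ_2 = 0.
Forward elimination and back-substitution give σ_0 = 0, σ_1 = -3, σ_2 = 0.
On [1, 2], with g_1(t) = a_1 + b_1·(t - 1) + c_1·(t - 1)² + d_1·(t - 1)³: c_1 = σ_1/2 = -3/2, d_1 = (σ_2 - σ_1)/(6h_1) = 1/2, b_1 = Δ_1 - h_1(2σ_1 + σ_2)/6 = 2.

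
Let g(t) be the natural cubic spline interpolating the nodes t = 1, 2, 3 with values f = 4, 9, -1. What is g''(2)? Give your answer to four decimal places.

-22.5000

Write σ_i for g''(x_i). With h_i = 1, 1 and divided differences Δ_i = 5, -10, the continuity of g' gives the tridiagonal system
  1·σ_0 + 4·σ_1 + 1·σ_2 = 6(Δ_1 - Δ_0) = -90
Natural end conditions: σ_0 = σ_2 = 0.
Hence σ_0 = 0, σ_1 = -45/2, σ_2 = 0.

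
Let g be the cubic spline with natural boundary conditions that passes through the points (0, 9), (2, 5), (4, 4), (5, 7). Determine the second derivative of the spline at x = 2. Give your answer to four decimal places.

0.2727

With M_i denoting the second derivative at x_i, h_i = 2, 2, 1, and Δ_i = (y_(i+1) − y_i)/h_i = -2, -1/2, 3:
  2·M_0 + 8·M_1 + 2·M_2 = 6(Δ_1 - Δ_0) = 9
  2·M_1 + 6·M_2 + 1·M_3 = 6(Δ_2 - Δ_1) = 21
Natural end conditions: M_0 = M_3 = 0.
Forward elimination and back-substitution give M_0 = 0, M_1 = 3/11, M_2 = 75/22, M_3 = 0.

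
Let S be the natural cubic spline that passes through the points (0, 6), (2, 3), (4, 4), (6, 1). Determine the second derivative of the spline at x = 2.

2

Put σ_i = S'' at the i-th knot. Here h = (2, 2, 2) and Δ = (-3/2, 1/2, -3/2), so the interior equations h_(i-1)·σ_(i-1) + 2(h_(i-1)+h_i)·σ_i + h_i·σ_(i+1) = 6(Δ_i − Δ_(i-1)) read
  2·σ_0 + 8·σ_1 + 2·σ_2 = 6(Δ_1 - Δ_0) = 12
  2·σ_1 + 8·σ_2 + 2·σ_3 = 6(Δ_2 - Δ_1) = -12
Natural end conditions: σ_0 = σ_3 = 0.
Solving: σ_0 = 0, σ_1 = 2, σ_2 = -2, σ_3 = 0.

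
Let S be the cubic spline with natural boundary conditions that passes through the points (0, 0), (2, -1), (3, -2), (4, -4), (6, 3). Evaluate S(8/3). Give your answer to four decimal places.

Let M_i = S''(x_i). Step sizes h_i = 2, 1, 1, 2; slopes of the chords Δ_i = (y_(i+1) - y_i)/h_i = -1/2, -1, -2, 7/2.
  2·M_0 + 6·M_1 + 1·M_2 = 6(Δ_1 - Δ_0) = -3
  1·M_1 + 4·M_2 + 1·M_3 = 6(Δ_2 - Δ_1) = -6
  1·M_2 + 6·M_3 + 2·M_4 = 6(Δ_3 - Δ_2) = 33
Natural end conditions: M_0 = M_4 = 0.
Solving: M_0 = 0, M_1 = 0, M_2 = -3, M_3 = 6, M_4 = 0.
On [2, 3], S(t) = -1 - 1/2·(t - 2) + 0·(t - 2)² - 1/2·(t - 2)³.
With (t - 2) = 2/3: S(8/3) = -40/27.

-1.4815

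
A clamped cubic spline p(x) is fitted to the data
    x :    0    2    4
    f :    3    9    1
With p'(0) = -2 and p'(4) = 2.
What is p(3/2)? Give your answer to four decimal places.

Let m_i = p''(x_i). Step sizes h_i = 2, 2; slopes of the chords Δ_i = (y_(i+1) - y_i)/h_i = 3, -4.
  2·m_0 + 8·m_1 + 2·m_2 = 6(Δ_1 - Δ_0) = -42
Clamped end conditions give two more equations: 2h_0·m_0 + h_0·m_1 = 6(Δ_0 - p'(0)) = 30 and h_1·m_1 + 2h_1·m_2 = 6(p'(4) - Δ_1) = 36.
Solving the tridiagonal system: m_0 = 55/4, m_1 = -25/2, m_2 = 61/4.
On [0, 2], p(x) = 3 - 2·x + 55/8·x² - 35/16·x³.
With x = 3/2: p(3/2) = 1035/128.

8.0859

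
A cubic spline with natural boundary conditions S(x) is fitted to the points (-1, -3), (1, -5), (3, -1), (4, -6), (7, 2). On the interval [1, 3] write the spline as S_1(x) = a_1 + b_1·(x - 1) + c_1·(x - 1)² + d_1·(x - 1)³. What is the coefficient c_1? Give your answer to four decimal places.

2.3401

Write M_i for S''(x_i). With h_i = 2, 2, 1, 3 and divided differences Δ_i = -1, 2, -5, 8/3, the continuity of S' gives the tridiagonal system
  2·M_0 + 8·M_1 + 2·M_2 = 6(Δ_1 - Δ_0) = 18
  2·M_1 + 6·M_2 + 1·M_3 = 6(Δ_2 - Δ_1) = -42
  1·M_2 + 8·M_3 + 3·M_4 = 6(Δ_3 - Δ_2) = 46
Natural end conditions: M_0 = M_4 = 0.
Solving: M_0 = 0, M_1 = 805/172, M_2 = -418/43, M_3 = 599/86, M_4 = 0.
On [1, 3], with S_1(x) = a_1 + b_1·(x - 1) + c_1·(x - 1)² + d_1·(x - 1)³: c_1 = M_1/2 = 805/344, d_1 = (M_2 - M_1)/(6h_1) = -2477/2064, b_1 = Δ_1 - h_1(2M_1 + M_2)/6 = 547/258.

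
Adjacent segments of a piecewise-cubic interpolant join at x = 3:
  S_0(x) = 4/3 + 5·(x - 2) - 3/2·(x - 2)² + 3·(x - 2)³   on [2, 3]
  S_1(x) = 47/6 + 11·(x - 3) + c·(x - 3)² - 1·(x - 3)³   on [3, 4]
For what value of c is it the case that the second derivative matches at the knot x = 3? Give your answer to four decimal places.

S_0''(x) = -3 + 18·(x - 2), so S_0''(3) = 15. On the right, S_1''(3) = 2c, so c = 15/2.

7.5000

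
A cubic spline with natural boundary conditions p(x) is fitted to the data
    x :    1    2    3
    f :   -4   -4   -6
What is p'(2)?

Write M_i for p''(x_i). With h_i = 1, 1 and divided differences Δ_i = 0, -2, the continuity of p' gives the tridiagonal system
  1·M_0 + 4·M_1 + 1·M_2 = 6(Δ_1 - Δ_0) = -12
Natural end conditions: M_0 = M_2 = 0.
Forward elimination and back-substitution give M_0 = 0, M_1 = -3, M_2 = 0.
On [2, 3], p'(x) = b_1 + 2c_1·(x - 2) + 3d_1·(x - 2)² with b_1 = Δ_1 - h_1(2M_1 + M_2)/6 = -1, c_1 = M_1/2 = -3/2, d_1 = (M_2 - M_1)/(6h_1) = 1/2. So p'(2) = -1.

-1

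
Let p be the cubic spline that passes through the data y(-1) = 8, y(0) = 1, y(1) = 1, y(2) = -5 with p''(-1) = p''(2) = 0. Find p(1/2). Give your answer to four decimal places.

0.9250

Write M_i for p''(x_i). With h_i = 1, 1, 1 and divided differences Δ_i = -7, 0, -6, the continuity of p' gives the tridiagonal system
  1·M_0 + 4·M_1 + 1·M_2 = 6(Δ_1 - Δ_0) = 42
  1·M_1 + 4·M_2 + 1·M_3 = 6(Δ_2 - Δ_1) = -36
Natural end conditions: M_0 = M_3 = 0.
Solving: M_0 = 0, M_1 = 68/5, M_2 = -62/5, M_3 = 0.
On [0, 1], p(x) = 1 - 37/15·x + 34/5·x² - 13/3·x³.
With x = 1/2: p(1/2) = 37/40.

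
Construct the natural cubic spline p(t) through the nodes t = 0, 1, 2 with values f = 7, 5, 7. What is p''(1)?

6

With σ_i denoting the second derivative at x_i, h_i = 1, 1, and Δ_i = (y_(i+1) − y_i)/h_i = -2, 2:
  1·σ_0 + 4·σ_1 + 1·σ_2 = 6(Δ_1 - Δ_0) = 24
Natural end conditions: σ_0 = σ_2 = 0.
Hence σ_0 = 0, σ_1 = 6, σ_2 = 0.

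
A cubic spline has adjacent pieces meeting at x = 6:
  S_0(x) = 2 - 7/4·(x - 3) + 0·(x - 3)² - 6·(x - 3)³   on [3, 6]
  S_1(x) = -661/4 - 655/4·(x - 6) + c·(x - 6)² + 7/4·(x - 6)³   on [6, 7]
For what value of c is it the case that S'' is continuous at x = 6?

S_0''(x) = 0 - 36·(x - 3), so S_0''(6) = -108. On the right, S_1''(6) = 2c, so c = -54.

-54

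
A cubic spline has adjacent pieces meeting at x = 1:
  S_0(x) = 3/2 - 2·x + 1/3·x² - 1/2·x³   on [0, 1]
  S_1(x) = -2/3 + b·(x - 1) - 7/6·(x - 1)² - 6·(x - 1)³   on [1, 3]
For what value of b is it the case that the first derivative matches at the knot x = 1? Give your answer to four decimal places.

-2.8333

S_0'(x) = -2 + 2/3·x - 3/2·x², so S_0'(1) = -17/6. On the right, S_1'(1) = b, so b = -17/6.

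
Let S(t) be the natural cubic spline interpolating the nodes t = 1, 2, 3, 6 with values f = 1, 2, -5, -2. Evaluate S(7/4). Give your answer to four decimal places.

2.5121

Write M_i for S''(x_i). With h_i = 1, 1, 3 and divided differences Δ_i = 1, -7, 1, the continuity of S' gives the tridiagonal system
  1·M_0 + 4·M_1 + 1·M_2 = 6(Δ_1 - Δ_0) = -48
  1·M_1 + 8·M_2 + 3·M_3 = 6(Δ_2 - Δ_1) = 48
Natural end conditions: M_0 = M_3 = 0.
Solving: M_0 = 0, M_1 = -432/31, M_2 = 240/31, M_3 = 0.
On [1, 2], S(t) = 1 + 103/31·(t - 1) + 0·(t - 1)² - 72/31·(t - 1)³.
With (t - 1) = 3/4: S(7/4) = 623/248.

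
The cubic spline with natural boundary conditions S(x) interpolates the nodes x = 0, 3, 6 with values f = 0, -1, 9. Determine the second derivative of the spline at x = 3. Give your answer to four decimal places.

Let m_i = S''(x_i). Step sizes h_i = 3, 3; slopes of the chords Δ_i = (y_(i+1) - y_i)/h_i = -1/3, 10/3.
  3·m_0 + 12·m_1 + 3·m_2 = 6(Δ_1 - Δ_0) = 22
Natural end conditions: m_0 = m_2 = 0.
Solving the tridiagonal system: m_0 = 0, m_1 = 11/6, m_2 = 0.

1.8333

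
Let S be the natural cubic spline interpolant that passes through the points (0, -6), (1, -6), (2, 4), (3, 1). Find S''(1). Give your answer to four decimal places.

Put m_i = S'' at the i-th knot. Here h = (1, 1, 1) and Δ = (0, 10, -3), so the interior equations h_(i-1)·m_(i-1) + 2(h_(i-1)+h_i)·m_i + h_i·m_(i+1) = 6(Δ_i − Δ_(i-1)) read
  1·m_0 + 4·m_1 + 1·m_2 = 6(Δ_1 - Δ_0) = 60
  1·m_1 + 4·m_2 + 1·m_3 = 6(Δ_2 - Δ_1) = -78
Natural end conditions: m_0 = m_3 = 0.
Forward elimination and back-substitution give m_0 = 0, m_1 = 106/5, m_2 = -124/5, m_3 = 0.

21.2000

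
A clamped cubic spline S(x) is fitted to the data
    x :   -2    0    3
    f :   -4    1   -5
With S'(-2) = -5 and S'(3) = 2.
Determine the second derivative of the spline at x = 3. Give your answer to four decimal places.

Put m_i = S'' at the i-th knot. Here h = (2, 3) and Δ = (5/2, -2), so the interior equations h_(i-1)·m_(i-1) + 2(h_(i-1)+h_i)·m_i + h_i·m_(i+1) = 6(Δ_i − Δ_(i-1)) read
  2·m_0 + 10·m_1 + 3·m_2 = 6(Δ_1 - Δ_0) = -27
Clamped end conditions give two more equations: 2h_0·m_0 + h_0·m_1 = 6(Δ_0 - S'(-2)) = 45 and h_1·m_1 + 2h_1·m_2 = 6(S'(3) - Δ_1) = 24.
Solving the tridiagonal system: m_0 = 307/20, m_1 = -41/5, m_2 = 81/10.

8.1000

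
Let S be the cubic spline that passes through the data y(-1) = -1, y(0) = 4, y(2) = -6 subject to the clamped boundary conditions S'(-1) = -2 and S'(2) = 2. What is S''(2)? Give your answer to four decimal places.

Let M_i = S''(x_i). Step sizes h_i = 1, 2; slopes of the chords Δ_i = (y_(i+1) - y_i)/h_i = 5, -5.
  1·M_0 + 6·M_1 + 2·M_2 = 6(Δ_1 - Δ_0) = -60
Clamped end conditions give two more equations: 2h_0·M_0 + h_0·M_1 = 6(Δ_0 - S'(-1)) = 42 and h_1·M_1 + 2h_1·M_2 = 6(S'(2) - Δ_1) = 42.
Forward elimination and back-substitution give M_0 = 97/3, M_1 = -68/3, M_2 = 131/6.

21.8333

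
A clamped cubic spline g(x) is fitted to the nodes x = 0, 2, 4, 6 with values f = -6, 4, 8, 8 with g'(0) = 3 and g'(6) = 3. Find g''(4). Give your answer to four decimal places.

-2.2000

Put σ_i = g'' at the i-th knot. Here h = (2, 2, 2) and Δ = (5, 2, 0), so the interior equations h_(i-1)·σ_(i-1) + 2(h_(i-1)+h_i)·σ_i + h_i·σ_(i+1) = 6(Δ_i − Δ_(i-1)) read
  2·σ_0 + 8·σ_1 + 2·σ_2 = 6(Δ_1 - Δ_0) = -18
  2·σ_1 + 8·σ_2 + 2·σ_3 = 6(Δ_2 - Δ_1) = -12
Clamped end conditions give two more equations: 2h_0·σ_0 + h_0·σ_1 = 6(Δ_0 - g'(0)) = 12 and h_2·σ_2 + 2h_2·σ_3 = 6(g'(6) - Δ_2) = 18.
Hence σ_0 = 22/5, σ_1 = -14/5, σ_2 = -11/5, σ_3 = 28/5.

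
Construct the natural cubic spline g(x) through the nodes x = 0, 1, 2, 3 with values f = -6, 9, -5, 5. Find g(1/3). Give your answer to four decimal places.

Put M_i = g'' at the i-th knot. Here h = (1, 1, 1) and Δ = (15, -14, 10), so the interior equations h_(i-1)·M_(i-1) + 2(h_(i-1)+h_i)·M_i + h_i·M_(i+1) = 6(Δ_i − Δ_(i-1)) read
  1·M_0 + 4·M_1 + 1·M_2 = 6(Δ_1 - Δ_0) = -174
  1·M_1 + 4·M_2 + 1·M_3 = 6(Δ_2 - Δ_1) = 144
Natural end conditions: M_0 = M_3 = 0.
Solving the tridiagonal system: M_0 = 0, M_1 = -56, M_2 = 50, M_3 = 0.
On [0, 1], g(x) = -6 + 73/3·x + 0·x² - 28/3·x³.
With x = 1/3: g(1/3) = 143/81.

1.7654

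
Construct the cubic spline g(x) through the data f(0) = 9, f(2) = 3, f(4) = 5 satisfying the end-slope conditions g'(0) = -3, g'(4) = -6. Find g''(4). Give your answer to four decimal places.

-14.2500

With σ_i denoting the second derivative at x_i, h_i = 2, 2, and Δ_i = (y_(i+1) − y_i)/h_i = -3, 1:
  2·σ_0 + 8·σ_1 + 2·σ_2 = 6(Δ_1 - Δ_0) = 24
Clamped end conditions give two more equations: 2h_0·σ_0 + h_0·σ_1 = 6(Δ_0 - g'(0)) = 0 and h_1·σ_1 + 2h_1·σ_2 = 6(g'(4) - Δ_1) = -42.
Forward elimination and back-substitution give σ_0 = -15/4, σ_1 = 15/2, σ_2 = -57/4.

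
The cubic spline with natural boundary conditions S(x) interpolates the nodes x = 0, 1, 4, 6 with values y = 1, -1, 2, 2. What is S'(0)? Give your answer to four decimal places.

Let σ_i = S''(x_i). Step sizes h_i = 1, 3, 2; slopes of the chords Δ_i = (y_(i+1) - y_i)/h_i = -2, 1, 0.
  1·σ_0 + 8·σ_1 + 3·σ_2 = 6(Δ_1 - Δ_0) = 18
  3·σ_1 + 10·σ_2 + 2·σ_3 = 6(Δ_2 - Δ_1) = -6
Natural end conditions: σ_0 = σ_3 = 0.
Solving the tridiagonal system: σ_0 = 0, σ_1 = 198/71, σ_2 = -102/71, σ_3 = 0.
On [0, 1], S'(x) = b_0 + 2c_0·x + 3d_0·x² with b_0 = Δ_0 - h_0(2σ_0 + σ_1)/6 = -175/71, c_0 = σ_0/2 = 0, d_0 = (σ_1 - σ_0)/(6h_0) = 33/71. So S'(0) = -175/71.

-2.4648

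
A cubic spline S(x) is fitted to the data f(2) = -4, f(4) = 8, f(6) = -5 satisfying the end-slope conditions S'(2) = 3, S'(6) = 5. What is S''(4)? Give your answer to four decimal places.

With σ_i denoting the second derivative at x_i, h_i = 2, 2, and Δ_i = (y_(i+1) − y_i)/h_i = 6, -13/2:
  2·σ_0 + 8·σ_1 + 2·σ_2 = 6(Δ_1 - Δ_0) = -75
Clamped end conditions give two more equations: 2h_0·σ_0 + h_0·σ_1 = 6(Δ_0 - S'(2)) = 18 and h_1·σ_1 + 2h_1·σ_2 = 6(S'(6) - Δ_1) = 69.
Solving the tridiagonal system: σ_0 = 115/8, σ_1 = -79/4, σ_2 = 217/8.

-19.7500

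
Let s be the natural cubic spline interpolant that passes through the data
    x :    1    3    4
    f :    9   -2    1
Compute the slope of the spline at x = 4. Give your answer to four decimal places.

Write M_i for s''(x_i). With h_i = 2, 1 and divided differences Δ_i = -11/2, 3, the continuity of s' gives the tridiagonal system
  2·M_0 + 6·M_1 + 1·M_2 = 6(Δ_1 - Δ_0) = 51
Natural end conditions: M_0 = M_2 = 0.
Forward elimination and back-substitution give M_0 = 0, M_1 = 17/2, M_2 = 0.
On [3, 4], s'(x) = b_1 + 2c_1·(x - 3) + 3d_1·(x - 3)² with b_1 = Δ_1 - h_1(2M_1 + M_2)/6 = 1/6, c_1 = M_1/2 = 17/4, d_1 = (M_2 - M_1)/(6h_1) = -17/12. So s'(4) = 53/12.

4.4167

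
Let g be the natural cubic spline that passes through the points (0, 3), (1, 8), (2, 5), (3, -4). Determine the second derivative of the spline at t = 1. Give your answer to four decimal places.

-10.4000

Write M_i for g''(x_i). With h_i = 1, 1, 1 and divided differences Δ_i = 5, -3, -9, the continuity of g' gives the tridiagonal system
  1·M_0 + 4·M_1 + 1·M_2 = 6(Δ_1 - Δ_0) = -48
  1·M_1 + 4·M_2 + 1·M_3 = 6(Δ_2 - Δ_1) = -36
Natural end conditions: M_0 = M_3 = 0.
Forward elimination and back-substitution give M_0 = 0, M_1 = -52/5, M_2 = -32/5, M_3 = 0.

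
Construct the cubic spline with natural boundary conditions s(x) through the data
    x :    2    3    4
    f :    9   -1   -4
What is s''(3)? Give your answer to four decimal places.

Let M_i = s''(x_i). Step sizes h_i = 1, 1; slopes of the chords Δ_i = (y_(i+1) - y_i)/h_i = -10, -3.
  1·M_0 + 4·M_1 + 1·M_2 = 6(Δ_1 - Δ_0) = 42
Natural end conditions: M_0 = M_2 = 0.
Solving the tridiagonal system: M_0 = 0, M_1 = 21/2, M_2 = 0.

10.5000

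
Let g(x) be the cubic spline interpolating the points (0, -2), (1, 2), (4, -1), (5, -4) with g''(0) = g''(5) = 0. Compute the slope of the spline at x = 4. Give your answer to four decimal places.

Write M_i for g''(x_i). With h_i = 1, 3, 1 and divided differences Δ_i = 4, -1, -3, the continuity of g' gives the tridiagonal system
  1·M_0 + 8·M_1 + 3·M_2 = 6(Δ_1 - Δ_0) = -30
  3·M_1 + 8·M_2 + 1·M_3 = 6(Δ_2 - Δ_1) = -12
Natural end conditions: M_0 = M_3 = 0.
Solving: M_0 = 0, M_1 = -204/55, M_2 = -6/55, M_3 = 0.
On [4, 5], g'(x) = b_2 + 2c_2·(x - 4) + 3d_2·(x - 4)² with b_2 = Δ_2 - h_2(2M_2 + M_3)/6 = -163/55, c_2 = M_2/2 = -3/55, d_2 = (M_3 - M_2)/(6h_2) = 1/55. So g'(4) = -163/55.

-2.9636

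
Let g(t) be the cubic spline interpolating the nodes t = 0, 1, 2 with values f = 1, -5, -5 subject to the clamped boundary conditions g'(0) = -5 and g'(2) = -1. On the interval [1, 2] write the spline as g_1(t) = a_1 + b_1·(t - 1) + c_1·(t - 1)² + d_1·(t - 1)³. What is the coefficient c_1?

With M_i denoting the second derivative at x_i, h_i = 1, 1, and Δ_i = (y_(i+1) − y_i)/h_i = -6, 0:
  1·M_0 + 4·M_1 + 1·M_2 = 6(Δ_1 - Δ_0) = 36
Clamped end conditions give two more equations: 2h_0·M_0 + h_0·M_1 = 6(Δ_0 - g'(0)) = -6 and h_1·M_1 + 2h_1·M_2 = 6(g'(2) - Δ_1) = -6.
Hence M_0 = -10, M_1 = 14, M_2 = -10.
On [1, 2], with g_1(t) = a_1 + b_1·(t - 1) + c_1·(t - 1)² + d_1·(t - 1)³: c_1 = M_1/2 = 7, d_1 = (M_2 - M_1)/(6h_1) = -4, b_1 = Δ_1 - h_1(2M_1 + M_2)/6 = -3.

7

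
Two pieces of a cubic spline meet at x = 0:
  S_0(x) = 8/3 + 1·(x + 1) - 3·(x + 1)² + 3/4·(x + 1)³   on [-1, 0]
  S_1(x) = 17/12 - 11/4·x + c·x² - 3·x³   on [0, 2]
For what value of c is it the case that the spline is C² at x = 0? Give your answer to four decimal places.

S_0''(x) = -6 + 9/2·(x + 1), so S_0''(0) = -3/2. On the right, S_1''(0) = 2c, so c = -3/4.

-0.7500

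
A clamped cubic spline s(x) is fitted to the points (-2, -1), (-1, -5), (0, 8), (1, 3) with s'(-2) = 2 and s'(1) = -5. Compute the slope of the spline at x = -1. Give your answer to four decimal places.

4.7333

Write σ_i for s''(x_i). With h_i = 1, 1, 1 and divided differences Δ_i = -4, 13, -5, the continuity of s' gives the tridiagonal system
  1·σ_0 + 4·σ_1 + 1·σ_2 = 6(Δ_1 - Δ_0) = 102
  1·σ_1 + 4·σ_2 + 1·σ_3 = 6(Δ_2 - Δ_1) = -108
Clamped end conditions give two more equations: 2h_0·σ_0 + h_0·σ_1 = 6(Δ_0 - s'(-2)) = -36 and h_2·σ_2 + 2h_2·σ_3 = 6(s'(1) - Δ_2) = 0.
Hence σ_0 = -622/15, σ_1 = 704/15, σ_2 = -664/15, σ_3 = 332/15.
On [-1, 0], s'(x) = b_1 + 2c_1·(x + 1) + 3d_1·(x + 1)² with b_1 = Δ_1 - h_1(2σ_1 + σ_2)/6 = 71/15, c_1 = σ_1/2 = 352/15, d_1 = (σ_2 - σ_1)/(6h_1) = -76/5. So s'(-1) = 71/15.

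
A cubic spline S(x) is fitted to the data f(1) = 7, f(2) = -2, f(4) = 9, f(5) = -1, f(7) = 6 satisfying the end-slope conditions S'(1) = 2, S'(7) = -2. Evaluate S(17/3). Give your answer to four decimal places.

-0.8379

With m_i denoting the second derivative at x_i, h_i = 1, 2, 1, 2, and Δ_i = (y_(i+1) − y_i)/h_i = -9, 11/2, -10, 7/2:
  1·m_0 + 6·m_1 + 2·m_2 = 6(Δ_1 - Δ_0) = 87
  2·m_1 + 6·m_2 + 1·m_3 = 6(Δ_2 - Δ_1) = -93
  1·m_2 + 6·m_3 + 2·m_4 = 6(Δ_3 - Δ_2) = 81
Clamped end conditions give two more equations: 2h_0·m_0 + h_0·m_1 = 6(Δ_0 - S'(1)) = -66 and h_3·m_3 + 2h_3·m_4 = 6(S'(7) - Δ_3) = -33.
Forward elimination and back-substitution give m_0 = -4604/93, m_1 = 3070/93, m_2 = -5725/186, m_3 = 2386/93, m_4 = -7841/372.
On [5, 7], S(x) = -1 - 2447/372·(x - 5) + 1193/93·(x - 5)² - 5795/1488·(x - 5)³.
With (x - 5) = 2/3: S(17/3) = -2104/2511.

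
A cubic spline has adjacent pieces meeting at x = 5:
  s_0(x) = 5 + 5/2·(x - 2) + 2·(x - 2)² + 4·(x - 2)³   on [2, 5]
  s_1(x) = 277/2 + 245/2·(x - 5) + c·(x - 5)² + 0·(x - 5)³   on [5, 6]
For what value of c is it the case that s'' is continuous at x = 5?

38

s_0''(x) = 4 + 24·(x - 2), so s_0''(5) = 76. On the right, s_1''(5) = 2c, so c = 38.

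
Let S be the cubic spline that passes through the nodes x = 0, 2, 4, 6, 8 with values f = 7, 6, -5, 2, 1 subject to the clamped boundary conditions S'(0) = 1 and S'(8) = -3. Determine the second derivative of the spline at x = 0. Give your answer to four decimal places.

0.9464

With m_i denoting the second derivative at x_i, h_i = 2, 2, 2, 2, and Δ_i = (y_(i+1) − y_i)/h_i = -1/2, -11/2, 7/2, -1/2:
  2·m_0 + 8·m_1 + 2·m_2 = 6(Δ_1 - Δ_0) = -30
  2·m_1 + 8·m_2 + 2·m_3 = 6(Δ_2 - Δ_1) = 54
  2·m_2 + 8·m_3 + 2·m_4 = 6(Δ_3 - Δ_2) = -24
Clamped end conditions give two more equations: 2h_0·m_0 + h_0·m_1 = 6(Δ_0 - S'(0)) = -9 and h_3·m_3 + 2h_3·m_4 = 6(S'(8) - Δ_3) = -15.
Solving the tridiagonal system: m_0 = 53/56, m_1 = -179/28, m_2 = 77/8, m_3 = -143/28, m_4 = -67/56.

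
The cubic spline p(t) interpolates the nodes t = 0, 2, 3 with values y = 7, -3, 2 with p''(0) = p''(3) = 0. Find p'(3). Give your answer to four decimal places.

6.6667

With σ_i denoting the second derivative at x_i, h_i = 2, 1, and Δ_i = (y_(i+1) − y_i)/h_i = -5, 5:
  2·σ_0 + 6·σ_1 + 1·σ_2 = 6(Δ_1 - Δ_0) = 60
Natural end conditions: σ_0 = σ_2 = 0.
Solving the tridiagonal system: σ_0 = 0, σ_1 = 10, σ_2 = 0.
On [2, 3], p'(t) = b_1 + 2c_1·(t - 2) + 3d_1·(t - 2)² with b_1 = Δ_1 - h_1(2σ_1 + σ_2)/6 = 5/3, c_1 = σ_1/2 = 5, d_1 = (σ_2 - σ_1)/(6h_1) = -5/3. So p'(3) = 20/3.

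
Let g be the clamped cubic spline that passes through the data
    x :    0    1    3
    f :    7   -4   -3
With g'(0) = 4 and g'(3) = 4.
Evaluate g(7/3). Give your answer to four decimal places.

Let M_i = g''(x_i). Step sizes h_i = 1, 2; slopes of the chords Δ_i = (y_(i+1) - y_i)/h_i = -11, 1/2.
  1·M_0 + 6·M_1 + 2·M_2 = 6(Δ_1 - Δ_0) = 69
Clamped end conditions give two more equations: 2h_0·M_0 + h_0·M_1 = 6(Δ_0 - g'(0)) = -90 and h_1·M_1 + 2h_1·M_2 = 6(g'(3) - Δ_1) = 21.
Solving: M_0 = -113/2, M_1 = 23, M_2 = -25/4.
On [1, 3], g(x) = -4 - 51/4·(x - 1) + 23/2·(x - 1)² - 39/16·(x - 1)³.
With (x - 1) = 4/3: g(7/3) = -19/3.

-6.3333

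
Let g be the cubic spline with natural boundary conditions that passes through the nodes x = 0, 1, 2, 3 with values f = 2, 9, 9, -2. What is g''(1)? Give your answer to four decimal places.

With M_i denoting the second derivative at x_i, h_i = 1, 1, 1, and Δ_i = (y_(i+1) − y_i)/h_i = 7, 0, -11:
  1·M_0 + 4·M_1 + 1·M_2 = 6(Δ_1 - Δ_0) = -42
  1·M_1 + 4·M_2 + 1·M_3 = 6(Δ_2 - Δ_1) = -66
Natural end conditions: M_0 = M_3 = 0.
Hence M_0 = 0, M_1 = -34/5, M_2 = -74/5, M_3 = 0.

-6.8000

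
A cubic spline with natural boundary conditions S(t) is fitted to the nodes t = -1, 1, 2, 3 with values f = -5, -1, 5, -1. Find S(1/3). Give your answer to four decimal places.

-4.1369

With σ_i denoting the second derivative at x_i, h_i = 2, 1, 1, and Δ_i = (y_(i+1) − y_i)/h_i = 2, 6, -6:
  2·σ_0 + 6·σ_1 + 1·σ_2 = 6(Δ_1 - Δ_0) = 24
  1·σ_1 + 4·σ_2 + 1·σ_3 = 6(Δ_2 - Δ_1) = -72
Natural end conditions: σ_0 = σ_3 = 0.
Solving the tridiagonal system: σ_0 = 0, σ_1 = 168/23, σ_2 = -456/23, σ_3 = 0.
On [-1, 1], S(t) = -5 - 10/23·(t + 1) + 0·(t + 1)² + 14/23·(t + 1)³.
With (t + 1) = 4/3: S(1/3) = -2569/621.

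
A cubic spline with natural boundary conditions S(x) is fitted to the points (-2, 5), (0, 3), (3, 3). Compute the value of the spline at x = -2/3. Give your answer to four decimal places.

Let M_i = S''(x_i). Step sizes h_i = 2, 3; slopes of the chords Δ_i = (y_(i+1) - y_i)/h_i = -1, 0.
  2·M_0 + 10·M_1 + 3·M_2 = 6(Δ_1 - Δ_0) = 6
Natural end conditions: M_0 = M_2 = 0.
Solving the tridiagonal system: M_0 = 0, M_1 = 3/5, M_2 = 0.
On [-2, 0], S(x) = 5 - 6/5·(x + 2) + 0·(x + 2)² + 1/20·(x + 2)³.
With (x + 2) = 4/3: S(-2/3) = 95/27.

3.5185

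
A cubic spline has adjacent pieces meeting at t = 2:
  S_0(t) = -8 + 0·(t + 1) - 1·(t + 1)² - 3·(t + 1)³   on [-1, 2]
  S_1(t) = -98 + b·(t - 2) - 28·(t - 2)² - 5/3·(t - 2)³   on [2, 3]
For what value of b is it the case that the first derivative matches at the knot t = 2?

-87

S_0'(t) = 0 - 2·(t + 1) - 9·(t + 1)², so S_0'(2) = -87. On the right, S_1'(2) = b, so b = -87.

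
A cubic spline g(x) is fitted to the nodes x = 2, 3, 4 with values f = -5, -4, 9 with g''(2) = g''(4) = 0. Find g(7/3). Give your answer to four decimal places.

With M_i denoting the second derivative at x_i, h_i = 1, 1, and Δ_i = (y_(i+1) − y_i)/h_i = 1, 13:
  1·M_0 + 4·M_1 + 1·M_2 = 6(Δ_1 - Δ_0) = 72
Natural end conditions: M_0 = M_2 = 0.
Forward elimination and back-substitution give M_0 = 0, M_1 = 18, M_2 = 0.
On [2, 3], g(x) = -5 - 2·(x - 2) + 0·(x - 2)² + 3·(x - 2)³.
With (x - 2) = 1/3: g(7/3) = -50/9.

-5.5556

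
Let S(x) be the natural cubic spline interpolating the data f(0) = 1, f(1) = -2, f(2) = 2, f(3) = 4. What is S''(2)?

-6

Write M_i for S''(x_i). With h_i = 1, 1, 1 and divided differences Δ_i = -3, 4, 2, the continuity of S' gives the tridiagonal system
  1·M_0 + 4·M_1 + 1·M_2 = 6(Δ_1 - Δ_0) = 42
  1·M_1 + 4·M_2 + 1·M_3 = 6(Δ_2 - Δ_1) = -12
Natural end conditions: M_0 = M_3 = 0.
Forward elimination and back-substitution give M_0 = 0, M_1 = 12, M_2 = -6, M_3 = 0.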